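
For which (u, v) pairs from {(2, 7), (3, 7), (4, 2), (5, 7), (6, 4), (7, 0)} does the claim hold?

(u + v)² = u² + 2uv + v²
Testing each pair:
(2, 7): LHS = 81, RHS = 81 → holds
(3, 7): LHS = 100, RHS = 100 → holds
(4, 2): LHS = 36, RHS = 36 → holds
(5, 7): LHS = 144, RHS = 144 → holds
(6, 4): LHS = 100, RHS = 100 → holds
(7, 0): LHS = 49, RHS = 49 → holds

Every pair satisfies the claim.

Answer: All pairs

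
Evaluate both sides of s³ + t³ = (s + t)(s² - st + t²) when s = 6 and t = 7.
LHS = 6³ + 7³ = 559
RHS = (6 + 7)(6² - 6·7 + 7²) = 559

LHS = RHS: the two sides agree.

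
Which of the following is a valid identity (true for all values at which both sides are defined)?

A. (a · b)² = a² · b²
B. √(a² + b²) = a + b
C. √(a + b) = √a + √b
A: holds — e.g. at (4, 5), both sides equal 400.
B: fails at (2, 4) — LHS = 2·√(5) ≈ 4.472, RHS = 6.
C: fails at (1, 3) — LHS = 2, RHS = 1 + √(3) ≈ 2.732.

Answer: A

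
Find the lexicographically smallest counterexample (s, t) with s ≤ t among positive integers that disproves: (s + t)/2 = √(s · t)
Substituting (1, 2) into the claim:
LHS = (1 + 2)/2 = 3/2
RHS = √(1 · 2) = √(2) ≈ 1.414

Since LHS ≠ RHS, this pair disproves the claim, and no lexicographically smaller pair (s ≤ t, positive integers) does.

For instance (4, 6) is also a counterexample (LHS = 5, RHS = 2·√(6) ≈ 4.899), but it's lexicographically larger.

Answer: (s, t) = (1, 2)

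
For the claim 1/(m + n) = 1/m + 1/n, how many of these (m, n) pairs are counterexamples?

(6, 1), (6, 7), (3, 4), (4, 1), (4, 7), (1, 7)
6

Testing each pair:
(6, 1): LHS = 1/7, RHS = 7/6 → counterexample
(6, 7): LHS = 1/13, RHS = 13/42 → counterexample
(3, 4): LHS = 1/7, RHS = 7/12 → counterexample
(4, 1): LHS = 1/5, RHS = 5/4 → counterexample
(4, 7): LHS = 1/11, RHS = 11/28 → counterexample
(1, 7): LHS = 1/8, RHS = 8/7 → counterexample

That makes 6 counterexamples.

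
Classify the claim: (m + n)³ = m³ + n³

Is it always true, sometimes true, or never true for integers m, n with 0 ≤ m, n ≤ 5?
Sometimes true

It holds at (m, n) = (0, 5) (both sides equal 125), but fails at (m, n) = (4, 3) (LHS = 343, RHS = 91).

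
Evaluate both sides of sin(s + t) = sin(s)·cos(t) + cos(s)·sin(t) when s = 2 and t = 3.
LHS = sin(2 + 3) = sin(5) ≈ -0.9589
RHS = sin(2)·cos(3) + cos(2)·sin(3) = sin(2)·cos(3) + sin(3)·cos(2) ≈ -0.9589

LHS = RHS: the two sides agree.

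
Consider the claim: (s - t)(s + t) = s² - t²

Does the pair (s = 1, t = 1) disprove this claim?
No

Substituting s = 1, t = 1:
LHS = (1 - 1)(1 + 1) = 0
RHS = 1² - 1² = 0

The sides agree, so this pair does not disprove the claim.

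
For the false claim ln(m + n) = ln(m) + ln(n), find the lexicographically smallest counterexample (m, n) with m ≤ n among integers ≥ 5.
(m, n) = (5, 5)

Substituting (5, 5) into the claim:
LHS = ln(5 + 5) = ln(10) ≈ 2.303
RHS = ln(5) + ln(5) = 2·ln(5) ≈ 3.219

Since LHS ≠ RHS, this pair disproves the claim, and no lexicographically smaller pair (m ≤ n, integers ≥ 5) does.

For instance (5, 12) is also a counterexample (LHS = ln(17) ≈ 2.833, RHS = ln(5) + ln(12) ≈ 4.094), but it's lexicographically larger.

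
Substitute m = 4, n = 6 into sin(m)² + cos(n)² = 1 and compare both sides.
LHS = sin(4)² + cos(6)² ≈ 1.495
RHS = 1

LHS ≠ RHS (they differ by about 0.4947), so the equation does not hold here.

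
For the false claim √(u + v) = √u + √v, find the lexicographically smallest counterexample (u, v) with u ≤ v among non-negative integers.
(u, v) = (1, 1)

At (0, 1): both sides equal 1, so it holds there.
At (0, 4): both sides equal 2, so it holds there.

Substituting (1, 1) into the claim:
LHS = √(1 + 1) = √(2) ≈ 1.414
RHS = √1 + √1 = 2

Since LHS ≠ RHS, this pair disproves the claim, and no lexicographically smaller pair (u ≤ v, non-negative integers) does.

For instance (2, 3) is also a counterexample (LHS = √(5) ≈ 2.236, RHS = √(2) + √(3) ≈ 3.146), but it's lexicographically larger.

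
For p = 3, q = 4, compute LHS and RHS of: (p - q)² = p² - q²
LHS = (3 - 4)² = 1
RHS = 3² - 4² = -7

LHS ≠ RHS, so the equation does not hold here.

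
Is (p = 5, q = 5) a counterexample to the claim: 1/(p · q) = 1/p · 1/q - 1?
Substituting p = 5, q = 5:
LHS = 1/(5 · 5) = 1/25
RHS = 1/5 · 1/5 - 1 = -24/25

Since LHS ≠ RHS, this pair disproves the claim.

Answer: Yes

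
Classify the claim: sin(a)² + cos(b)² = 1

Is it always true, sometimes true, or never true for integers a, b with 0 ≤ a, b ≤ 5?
Sometimes true

It holds at (a, b) = (5, 5) (both sides equal 1), but fails at (a, b) = (5, 1) (LHS = cos(1)² + sin(5)² ≈ 1.211, RHS = 1).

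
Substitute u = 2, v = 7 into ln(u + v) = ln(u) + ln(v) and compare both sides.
LHS = ln(2 + 7) = ln(9) ≈ 2.197
RHS = ln(2) + ln(7) ≈ 2.639

LHS ≠ RHS (they differ by about 0.4418), so the equation does not hold here.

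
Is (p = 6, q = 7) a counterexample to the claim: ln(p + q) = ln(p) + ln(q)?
Yes

Substituting p = 6, q = 7:
LHS = ln(6 + 7) = ln(13) ≈ 2.565
RHS = ln(6) + ln(7) ≈ 3.738

Since LHS ≠ RHS, this pair disproves the claim.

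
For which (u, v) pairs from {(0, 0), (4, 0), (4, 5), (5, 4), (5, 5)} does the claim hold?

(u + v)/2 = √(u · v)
Testing each pair:
(0, 0): LHS = 0, RHS = 0 → holds
(4, 0): LHS = 2, RHS = 0 → fails
(4, 5): LHS = 9/2, RHS = 2·√(5) ≈ 4.472 → fails
(5, 4): LHS = 9/2, RHS = 2·√(5) ≈ 4.472 → fails
(5, 5): LHS = 5, RHS = 5 → holds

2 of 5 pairs satisfy the claim.

Answer: (0, 0), (5, 5)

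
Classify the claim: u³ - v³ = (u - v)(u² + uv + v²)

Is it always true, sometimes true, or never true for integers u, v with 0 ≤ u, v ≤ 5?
Always true

The identity holds for every pair in the range. For instance at (u, v) = (1, 0): both sides equal 1.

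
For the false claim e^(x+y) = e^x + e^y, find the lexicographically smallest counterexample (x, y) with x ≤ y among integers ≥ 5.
(x, y) = (5, 5)

Substituting (5, 5) into the claim:
LHS = e^(5+5) = e^10 ≈ 22026.5
RHS = e^5 + e^5 = 2·e^5 ≈ 296.8

Since LHS ≠ RHS, this pair disproves the claim, and no lexicographically smaller pair (x ≤ y, integers ≥ 5) does.

For instance (12, 12) is also a counterexample (LHS = e^24 ≈ 26489122129.8, RHS = 2·e^12 ≈ 325509.6), but it's lexicographically larger.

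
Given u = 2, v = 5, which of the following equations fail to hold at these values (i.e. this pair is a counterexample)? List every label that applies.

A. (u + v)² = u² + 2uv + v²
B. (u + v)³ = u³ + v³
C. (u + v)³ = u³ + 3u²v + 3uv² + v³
B

Evaluating each claim at the given values:
A. LHS = 49, RHS = 49 → holds here (LHS = RHS)
B. LHS = 343, RHS = 133 → fails here (LHS ≠ RHS)
C. LHS = 343, RHS = 343 → holds here (LHS = RHS)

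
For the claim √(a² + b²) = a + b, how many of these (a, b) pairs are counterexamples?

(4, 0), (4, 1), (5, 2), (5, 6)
Testing each pair:
(4, 0): LHS = 4, RHS = 4 → satisfies claim
(4, 1): LHS = √(17) ≈ 4.123, RHS = 5 → counterexample
(5, 2): LHS = √(29) ≈ 5.385, RHS = 7 → counterexample
(5, 6): LHS = √(61) ≈ 7.81, RHS = 11 → counterexample

That makes 3 counterexamples.

Answer: 3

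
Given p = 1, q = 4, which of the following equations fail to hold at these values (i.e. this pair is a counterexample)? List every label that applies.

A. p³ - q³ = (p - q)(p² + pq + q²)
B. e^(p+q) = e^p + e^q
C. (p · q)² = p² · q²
Evaluating each claim at the given values:
A. LHS = -63, RHS = -63 → holds here (LHS = RHS)
B. LHS = e^5 ≈ 148.4, RHS = e + e^4 ≈ 57.32 → fails here (LHS ≠ RHS)
C. LHS = 16, RHS = 16 → holds here (LHS = RHS)

Answer: B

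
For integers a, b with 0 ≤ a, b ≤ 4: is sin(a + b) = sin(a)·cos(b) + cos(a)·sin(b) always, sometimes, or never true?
Always true

The identity holds for every pair in the range. For instance at (a, b) = (4, 3): both sides equal sin(7) ≈ 0.657.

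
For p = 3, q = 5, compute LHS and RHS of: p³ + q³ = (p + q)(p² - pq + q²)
LHS = 3³ + 5³ = 152
RHS = (3 + 5)(3² - 3·5 + 5²) = 152

LHS = RHS: the two sides agree.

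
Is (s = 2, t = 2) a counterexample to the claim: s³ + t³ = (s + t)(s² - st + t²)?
No

Substituting s = 2, t = 2:
LHS = 2³ + 2³ = 16
RHS = (2 + 2)(2² - 2·2 + 2²) = 16

The sides agree, so this pair does not disprove the claim.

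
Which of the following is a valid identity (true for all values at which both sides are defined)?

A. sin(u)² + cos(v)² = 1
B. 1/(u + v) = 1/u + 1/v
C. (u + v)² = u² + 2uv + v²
A: fails at (1, 4) — LHS = cos(4)² + sin(1)² ≈ 1.135, RHS = 1.
B: fails at (3, 4) — LHS = 1/7, RHS = 7/12.
C: holds — e.g. at (3, 7), both sides equal 100.

Answer: C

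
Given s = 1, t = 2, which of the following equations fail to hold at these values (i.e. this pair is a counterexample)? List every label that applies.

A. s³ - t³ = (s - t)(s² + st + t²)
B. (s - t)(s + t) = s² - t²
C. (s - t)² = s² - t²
C

Evaluating each claim at the given values:
A. LHS = -7, RHS = -7 → holds here (LHS = RHS)
B. LHS = -3, RHS = -3 → holds here (LHS = RHS)
C. LHS = 1, RHS = -3 → fails here (LHS ≠ RHS)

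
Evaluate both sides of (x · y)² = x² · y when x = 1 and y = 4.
LHS = (1 · 4)² = 16
RHS = 1² · 4 = 4

LHS ≠ RHS, so the equation does not hold here.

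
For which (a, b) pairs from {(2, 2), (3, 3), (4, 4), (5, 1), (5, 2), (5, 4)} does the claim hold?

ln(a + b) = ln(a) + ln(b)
Testing each pair:
(2, 2): LHS = ln(4) ≈ 1.386, RHS = 2·ln(2) ≈ 1.386 → holds
(3, 3): LHS = ln(6) ≈ 1.792, RHS = 2·ln(3) ≈ 2.197 → fails
(4, 4): LHS = ln(8) ≈ 2.079, RHS = 2·ln(4) ≈ 2.773 → fails
(5, 1): LHS = ln(6) ≈ 1.792, RHS = ln(5) ≈ 1.609 → fails
(5, 2): LHS = ln(7) ≈ 1.946, RHS = ln(2) + ln(5) ≈ 2.303 → fails
(5, 4): LHS = ln(9) ≈ 2.197, RHS = ln(4) + ln(5) ≈ 2.996 → fails

1 of 6 pairs satisfies the claim.

Answer: (2, 2)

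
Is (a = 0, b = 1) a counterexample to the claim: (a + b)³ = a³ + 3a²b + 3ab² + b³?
Substituting a = 0, b = 1:
LHS = (0 + 1)³ = 1
RHS = 0³ + 3·0²·1 + 3·0·1² + 1³ = 1

The sides agree, so this pair does not disprove the claim.

Answer: No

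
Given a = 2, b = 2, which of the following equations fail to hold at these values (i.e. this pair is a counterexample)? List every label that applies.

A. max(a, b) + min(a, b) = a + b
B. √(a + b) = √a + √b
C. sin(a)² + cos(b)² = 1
Evaluating each claim at the given values:
A. LHS = 4, RHS = 4 → holds here (LHS = RHS)
B. LHS = 2, RHS = 2·√(2) ≈ 2.828 → fails here (LHS ≠ RHS)
C. LHS = cos(2)² + sin(2)² = 1, RHS = 1 → holds here (LHS = RHS)

Answer: B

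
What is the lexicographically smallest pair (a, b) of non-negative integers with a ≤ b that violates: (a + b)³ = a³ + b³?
At (0, 5): both sides equal 125, so it holds there.

Substituting (1, 1) into the claim:
LHS = (1 + 1)³ = 8
RHS = 1³ + 1³ = 2

Since LHS ≠ RHS, this pair disproves the claim, and no lexicographically smaller pair (a ≤ b, non-negative integers) does.

For instance (5, 7) is also a counterexample (LHS = 1728, RHS = 468), but it's lexicographically larger.

Answer: (a, b) = (1, 1)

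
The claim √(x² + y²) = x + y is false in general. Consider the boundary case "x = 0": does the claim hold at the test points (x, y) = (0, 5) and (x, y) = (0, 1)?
At (0, 5): LHS = 5, RHS = 5 → equal
At (0, 1): LHS = 1, RHS = 1 → equal

So the claim does hold at both of these boundary points, even though it is not an identity.

Answer: Yes, holds at both test points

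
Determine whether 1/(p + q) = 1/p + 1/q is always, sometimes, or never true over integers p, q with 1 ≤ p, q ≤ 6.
Never true

The claim fails for every pair in the range. For instance at (p, q) = (3, 1): LHS = 1/4, RHS = 4/3.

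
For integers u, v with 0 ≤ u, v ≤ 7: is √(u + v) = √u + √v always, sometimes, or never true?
It holds at (u, v) = (0, 3) (both sides equal √(3) ≈ 1.732), but fails at (u, v) = (5, 7) (LHS = 2·√(3) ≈ 3.464, RHS = √(5) + √(7) ≈ 4.882).

Answer: Sometimes true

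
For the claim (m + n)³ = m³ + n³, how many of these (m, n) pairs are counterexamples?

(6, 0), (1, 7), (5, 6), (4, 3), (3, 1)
Testing each pair:
(6, 0): LHS = 216, RHS = 216 → satisfies claim
(1, 7): LHS = 512, RHS = 344 → counterexample
(5, 6): LHS = 1331, RHS = 341 → counterexample
(4, 3): LHS = 343, RHS = 91 → counterexample
(3, 1): LHS = 64, RHS = 28 → counterexample

That makes 4 counterexamples.

Answer: 4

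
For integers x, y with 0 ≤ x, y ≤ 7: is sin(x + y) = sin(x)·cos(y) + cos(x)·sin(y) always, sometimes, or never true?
Always true

The identity holds for every pair in the range. For instance at (x, y) = (0, 4): both sides equal sin(4) ≈ -0.7568.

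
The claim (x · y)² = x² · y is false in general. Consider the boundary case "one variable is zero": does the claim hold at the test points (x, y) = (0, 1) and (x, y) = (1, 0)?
Yes, holds at both test points

At (0, 1): LHS = 0, RHS = 0 → equal
At (1, 0): LHS = 0, RHS = 0 → equal

So the claim does hold at both of these boundary points, even though it is not an identity.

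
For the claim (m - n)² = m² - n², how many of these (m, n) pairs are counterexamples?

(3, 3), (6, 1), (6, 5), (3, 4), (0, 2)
4

Testing each pair:
(3, 3): LHS = 0, RHS = 0 → satisfies claim
(6, 1): LHS = 25, RHS = 35 → counterexample
(6, 5): LHS = 1, RHS = 11 → counterexample
(3, 4): LHS = 1, RHS = -7 → counterexample
(0, 2): LHS = 4, RHS = -4 → counterexample

That makes 4 counterexamples.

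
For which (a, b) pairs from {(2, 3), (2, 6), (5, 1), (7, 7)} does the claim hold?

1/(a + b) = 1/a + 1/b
Testing each pair:
(2, 3): LHS = 1/5, RHS = 5/6 → fails
(2, 6): LHS = 1/8, RHS = 2/3 → fails
(5, 1): LHS = 1/6, RHS = 6/5 → fails
(7, 7): LHS = 1/14, RHS = 2/7 → fails

No pair satisfies the claim.

Answer: None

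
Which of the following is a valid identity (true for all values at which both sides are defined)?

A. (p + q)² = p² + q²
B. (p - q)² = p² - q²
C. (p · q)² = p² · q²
C

A: fails at (1, 2) — LHS = 9, RHS = 5.
B: fails at (3, 7) — LHS = 16, RHS = -40.
C: holds — e.g. at (6, 7), both sides equal 1764.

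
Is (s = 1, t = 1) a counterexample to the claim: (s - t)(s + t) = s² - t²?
No

Substituting s = 1, t = 1:
LHS = (1 - 1)(1 + 1) = 0
RHS = 1² - 1² = 0

The sides agree, so this pair does not disprove the claim.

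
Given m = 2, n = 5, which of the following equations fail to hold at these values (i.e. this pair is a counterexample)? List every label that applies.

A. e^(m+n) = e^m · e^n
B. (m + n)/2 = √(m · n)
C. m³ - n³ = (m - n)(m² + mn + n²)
Evaluating each claim at the given values:
A. LHS = e^7 ≈ 1097, RHS = e^7 ≈ 1097 → holds here (LHS = RHS)
B. LHS = 7/2, RHS = √(10) ≈ 3.162 → fails here (LHS ≠ RHS)
C. LHS = -117, RHS = -117 → holds here (LHS = RHS)

Answer: B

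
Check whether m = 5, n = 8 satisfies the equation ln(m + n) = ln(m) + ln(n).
Substituting m = 5, n = 8:

LHS = ln(5 + 8) = ln(13) ≈ 2.565
RHS = ln(5) + ln(8) ≈ 3.689

LHS ≠ RHS, so the equation does not hold at this point.

Answer: Fails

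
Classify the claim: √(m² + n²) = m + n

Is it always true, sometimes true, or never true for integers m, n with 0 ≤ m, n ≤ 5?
It holds at (m, n) = (0, 3) (both sides equal 3), but fails at (m, n) = (2, 1) (LHS = √(5) ≈ 2.236, RHS = 3).

Answer: Sometimes true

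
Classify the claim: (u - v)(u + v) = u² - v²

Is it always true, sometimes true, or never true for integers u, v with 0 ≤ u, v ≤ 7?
Always true

The identity holds for every pair in the range. For instance at (u, v) = (0, 5): both sides equal -25.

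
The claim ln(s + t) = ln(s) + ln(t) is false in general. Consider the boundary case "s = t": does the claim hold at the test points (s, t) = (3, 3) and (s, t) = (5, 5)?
At (3, 3): LHS = ln(6) ≈ 1.792 ≠ RHS = 2·ln(3) ≈ 2.197
At (5, 5): LHS = ln(10) ≈ 2.303 ≠ RHS = 2·ln(5) ≈ 3.219

Answer: No, fails at both test points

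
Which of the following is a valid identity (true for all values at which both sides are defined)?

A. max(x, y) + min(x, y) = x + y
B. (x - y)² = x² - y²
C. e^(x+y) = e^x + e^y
A

A: holds — e.g. at (4, 6), both sides equal 10.
B: fails at (1, 5) — LHS = 16, RHS = -24.
C: fails at (1, 4) — LHS = e^5 ≈ 148.4, RHS = e + e^4 ≈ 57.32.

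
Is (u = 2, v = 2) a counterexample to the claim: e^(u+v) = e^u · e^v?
Substituting u = 2, v = 2:
LHS = e^(2+2) = e^4 ≈ 54.6
RHS = e^2 · e^2 = e^4 ≈ 54.6

The sides agree, so this pair does not disprove the claim.

Answer: No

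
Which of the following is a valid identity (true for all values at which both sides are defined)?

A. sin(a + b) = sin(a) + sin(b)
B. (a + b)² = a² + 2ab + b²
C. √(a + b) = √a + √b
B

A: fails at (4, 6) — LHS = sin(10) ≈ -0.544, RHS = sin(4) + sin(6) ≈ -1.036.
B: holds — e.g. at (5, 5), both sides equal 100.
C: fails at (2, 5) — LHS = √(7) ≈ 2.646, RHS = √(2) + √(5) ≈ 3.65.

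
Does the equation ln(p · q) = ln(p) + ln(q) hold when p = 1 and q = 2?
Holds

Substituting p = 1, q = 2:

LHS = ln(1 · 2) = ln(2) ≈ 0.6931
RHS = ln(1) + ln(2) = ln(2) ≈ 0.6931

LHS = RHS, so the equation holds at this point.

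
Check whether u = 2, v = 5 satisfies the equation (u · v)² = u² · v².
Holds

Substituting u = 2, v = 5:

LHS = (2 · 5)² = 100
RHS = 2² · 5² = 100

LHS = RHS, so the equation holds at this point.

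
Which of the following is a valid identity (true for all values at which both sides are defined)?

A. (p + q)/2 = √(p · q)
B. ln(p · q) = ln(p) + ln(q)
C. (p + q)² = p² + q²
B

A: fails at (2, 5) — LHS = 7/2, RHS = √(10) ≈ 3.162.
B: holds — e.g. at (2, 2), both sides equal ln(4) ≈ 1.386.
C: fails at (5, 8) — LHS = 169, RHS = 89.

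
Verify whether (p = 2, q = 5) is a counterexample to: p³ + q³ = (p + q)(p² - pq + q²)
No

Substituting p = 2, q = 5:
LHS = 2³ + 5³ = 133
RHS = (2 + 5)(2² - 2·5 + 5²) = 133

The sides agree, so this pair does not disprove the claim.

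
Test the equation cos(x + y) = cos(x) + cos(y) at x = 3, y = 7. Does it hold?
Fails

Substituting x = 3, y = 7:

LHS = cos(3 + 7) = cos(10) ≈ -0.8391
RHS = cos(3) + cos(7) ≈ -0.2361

LHS ≠ RHS, so the equation does not hold at this point.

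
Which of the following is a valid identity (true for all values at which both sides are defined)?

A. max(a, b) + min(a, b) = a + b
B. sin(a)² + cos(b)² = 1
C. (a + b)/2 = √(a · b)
A: holds — e.g. at (1, 1), both sides equal 2.
B: fails at (3, 4) — LHS = sin(3)² + cos(4)² ≈ 0.4472, RHS = 1.
C: fails at (2, 7) — LHS = 9/2, RHS = √(14) ≈ 3.742.

Answer: A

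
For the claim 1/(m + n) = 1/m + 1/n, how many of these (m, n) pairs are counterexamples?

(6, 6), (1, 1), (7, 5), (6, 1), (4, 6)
5

Testing each pair:
(6, 6): LHS = 1/12, RHS = 1/3 → counterexample
(1, 1): LHS = 1/2, RHS = 2 → counterexample
(7, 5): LHS = 1/12, RHS = 12/35 → counterexample
(6, 1): LHS = 1/7, RHS = 7/6 → counterexample
(4, 6): LHS = 1/10, RHS = 5/12 → counterexample

That makes 5 counterexamples.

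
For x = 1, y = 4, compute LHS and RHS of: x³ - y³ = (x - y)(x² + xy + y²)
LHS = 1³ - 4³ = -63
RHS = (1 - 4)(1² + 1·4 + 4²) = -63

LHS = RHS: the two sides agree.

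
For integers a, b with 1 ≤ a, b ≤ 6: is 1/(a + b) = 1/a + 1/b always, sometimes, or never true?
The claim fails for every pair in the range. For instance at (a, b) = (3, 2): LHS = 1/5, RHS = 5/6.

Answer: Never true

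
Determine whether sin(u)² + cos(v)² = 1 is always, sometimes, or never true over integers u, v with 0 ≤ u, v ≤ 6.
Sometimes true

It holds at (u, v) = (1, 1) (both sides equal 1), but fails at (u, v) = (0, 2) (LHS = cos(2)² ≈ 0.1732, RHS = 1).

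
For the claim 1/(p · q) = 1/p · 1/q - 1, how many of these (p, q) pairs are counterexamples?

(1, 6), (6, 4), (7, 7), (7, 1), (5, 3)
5

Testing each pair:
(1, 6): LHS = 1/6, RHS = -5/6 → counterexample
(6, 4): LHS = 1/24, RHS = -23/24 → counterexample
(7, 7): LHS = 1/49, RHS = -48/49 → counterexample
(7, 1): LHS = 1/7, RHS = -6/7 → counterexample
(5, 3): LHS = 1/15, RHS = -14/15 → counterexample

That makes 5 counterexamples.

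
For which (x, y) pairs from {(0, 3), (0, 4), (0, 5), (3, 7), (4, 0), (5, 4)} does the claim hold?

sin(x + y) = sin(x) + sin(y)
Testing each pair:
(0, 3): LHS = sin(3) ≈ 0.1411, RHS = sin(3) ≈ 0.1411 → holds
(0, 4): LHS = sin(4) ≈ -0.7568, RHS = sin(4) ≈ -0.7568 → holds
(0, 5): LHS = sin(5) ≈ -0.9589, RHS = sin(5) ≈ -0.9589 → holds
(3, 7): LHS = sin(10) ≈ -0.544, RHS = sin(3) + sin(7) ≈ 0.7981 → fails
(4, 0): LHS = sin(4) ≈ -0.7568, RHS = sin(4) ≈ -0.7568 → holds
(5, 4): LHS = sin(9) ≈ 0.4121, RHS = sin(5) + sin(4) ≈ -1.716 → fails

4 of 6 pairs satisfy the claim.

Answer: (0, 3), (0, 4), (0, 5), (4, 0)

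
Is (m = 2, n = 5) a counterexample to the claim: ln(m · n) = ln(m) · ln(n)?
Substituting m = 2, n = 5:
LHS = ln(2 · 5) = ln(10) ≈ 2.303
RHS = ln(2) · ln(5) ≈ 1.116

Since LHS ≠ RHS, this pair disproves the claim.

Answer: Yes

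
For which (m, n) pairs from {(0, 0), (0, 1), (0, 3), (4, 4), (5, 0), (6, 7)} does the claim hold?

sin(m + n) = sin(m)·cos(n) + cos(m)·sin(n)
All pairs

Testing each pair:
(0, 0): LHS = 0, RHS = 0 → holds
(0, 1): LHS = sin(1) ≈ 0.8415, RHS = sin(1) ≈ 0.8415 → holds
(0, 3): LHS = sin(3) ≈ 0.1411, RHS = sin(3) ≈ 0.1411 → holds
(4, 4): LHS = sin(8) ≈ 0.9894, RHS = 2·sin(4)·cos(4) ≈ 0.9894 → holds
(5, 0): LHS = sin(5) ≈ -0.9589, RHS = sin(5) ≈ -0.9589 → holds
(6, 7): LHS = sin(13) ≈ 0.4202, RHS = sin(6)·cos(7) + sin(7)·cos(6) ≈ 0.4202 → holds

Every pair satisfies the claim.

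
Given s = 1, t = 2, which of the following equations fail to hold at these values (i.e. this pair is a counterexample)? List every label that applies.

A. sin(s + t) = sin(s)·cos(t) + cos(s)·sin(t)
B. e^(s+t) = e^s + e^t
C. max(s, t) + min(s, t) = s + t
Evaluating each claim at the given values:
A. LHS = sin(3) ≈ 0.1411, RHS = sin(1)·cos(2) + sin(2)·cos(1) ≈ 0.1411 → holds here (LHS = RHS)
B. LHS = e^3 ≈ 20.09, RHS = e + e^2 ≈ 10.11 → fails here (LHS ≠ RHS)
C. LHS = 3, RHS = 3 → holds here (LHS = RHS)

Answer: B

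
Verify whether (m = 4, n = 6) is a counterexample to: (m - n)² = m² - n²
Yes

Substituting m = 4, n = 6:
LHS = (4 - 6)² = 4
RHS = 4² - 6² = -20

Since LHS ≠ RHS, this pair disproves the claim.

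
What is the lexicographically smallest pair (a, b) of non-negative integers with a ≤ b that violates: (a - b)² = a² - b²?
(a, b) = (0, 1)

Substituting (0, 1) into the claim:
LHS = (0 - 1)² = 1
RHS = 0² - 1² = -1

Since LHS ≠ RHS, this pair disproves the claim, and no lexicographically smaller pair (a ≤ b, non-negative integers) does.

For instance (2, 7) is also a counterexample (LHS = 25, RHS = -45), but it's lexicographically larger.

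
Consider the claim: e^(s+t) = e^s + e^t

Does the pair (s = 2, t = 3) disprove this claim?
Yes

Substituting s = 2, t = 3:
LHS = e^(2+3) = e^5 ≈ 148.4
RHS = e^2 + e^3 ≈ 27.47

Since LHS ≠ RHS, this pair disproves the claim.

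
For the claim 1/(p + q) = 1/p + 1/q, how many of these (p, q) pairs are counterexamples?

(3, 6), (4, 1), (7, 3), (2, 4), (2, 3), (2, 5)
6

Testing each pair:
(3, 6): LHS = 1/9, RHS = 1/2 → counterexample
(4, 1): LHS = 1/5, RHS = 5/4 → counterexample
(7, 3): LHS = 1/10, RHS = 10/21 → counterexample
(2, 4): LHS = 1/6, RHS = 3/4 → counterexample
(2, 3): LHS = 1/5, RHS = 5/6 → counterexample
(2, 5): LHS = 1/7, RHS = 7/10 → counterexample

That makes 6 counterexamples.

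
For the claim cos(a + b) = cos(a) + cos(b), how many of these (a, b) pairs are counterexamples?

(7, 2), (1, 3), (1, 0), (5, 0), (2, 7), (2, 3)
Testing each pair:
(7, 2): LHS = cos(9) ≈ -0.9111, RHS = cos(2) + cos(7) ≈ 0.3378 → counterexample
(1, 3): LHS = cos(4) ≈ -0.6536, RHS = cos(3) + cos(1) ≈ -0.4497 → counterexample
(1, 0): LHS = cos(1) ≈ 0.5403, RHS = cos(1) + 1 ≈ 1.54 → counterexample
(5, 0): LHS = cos(5) ≈ 0.2837, RHS = cos(5) + 1 ≈ 1.284 → counterexample
(2, 7): LHS = cos(9) ≈ -0.9111, RHS = cos(2) + cos(7) ≈ 0.3378 → counterexample
(2, 3): LHS = cos(5) ≈ 0.2837, RHS = cos(3) + cos(2) ≈ -1.406 → counterexample

That makes 6 counterexamples.

Answer: 6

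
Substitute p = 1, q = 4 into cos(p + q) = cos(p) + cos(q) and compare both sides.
LHS = cos(1 + 4) = cos(5) ≈ 0.2837
RHS = cos(1) + cos(4) ≈ -0.1133

LHS ≠ RHS (they differ by about 0.397), so the equation does not hold here.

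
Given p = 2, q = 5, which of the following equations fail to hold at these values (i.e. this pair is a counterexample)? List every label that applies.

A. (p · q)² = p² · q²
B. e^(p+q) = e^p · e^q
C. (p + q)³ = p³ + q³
Evaluating each claim at the given values:
A. LHS = 100, RHS = 100 → holds here (LHS = RHS)
B. LHS = e^7 ≈ 1097, RHS = e^7 ≈ 1097 → holds here (LHS = RHS)
C. LHS = 343, RHS = 133 → fails here (LHS ≠ RHS)

Answer: C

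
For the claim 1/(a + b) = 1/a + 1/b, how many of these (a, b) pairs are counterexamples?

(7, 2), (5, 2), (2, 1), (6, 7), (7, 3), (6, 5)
6

Testing each pair:
(7, 2): LHS = 1/9, RHS = 9/14 → counterexample
(5, 2): LHS = 1/7, RHS = 7/10 → counterexample
(2, 1): LHS = 1/3, RHS = 3/2 → counterexample
(6, 7): LHS = 1/13, RHS = 13/42 → counterexample
(7, 3): LHS = 1/10, RHS = 10/21 → counterexample
(6, 5): LHS = 1/11, RHS = 11/30 → counterexample

That makes 6 counterexamples.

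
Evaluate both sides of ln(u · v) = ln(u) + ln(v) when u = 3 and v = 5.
LHS = ln(3 · 5) = ln(15) ≈ 2.708
RHS = ln(3) + ln(5) ≈ 2.708

LHS = RHS: the two sides agree.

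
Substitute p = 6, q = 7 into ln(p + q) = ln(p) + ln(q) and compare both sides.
LHS = ln(6 + 7) = ln(13) ≈ 2.565
RHS = ln(6) + ln(7) ≈ 3.738

LHS ≠ RHS (they differ by about 1.173), so the equation does not hold here.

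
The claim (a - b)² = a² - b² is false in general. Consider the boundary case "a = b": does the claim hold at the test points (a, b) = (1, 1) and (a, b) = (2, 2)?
Yes, holds at both test points

At (1, 1): LHS = 0, RHS = 0 → equal
At (2, 2): LHS = 0, RHS = 0 → equal

So the claim does hold at both of these boundary points, even though it is not an identity.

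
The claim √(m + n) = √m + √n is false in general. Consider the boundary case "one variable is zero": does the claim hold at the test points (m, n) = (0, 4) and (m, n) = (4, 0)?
Yes, holds at both test points

At (0, 4): LHS = 2, RHS = 2 → equal
At (4, 0): LHS = 2, RHS = 2 → equal

So the claim does hold at both of these boundary points, even though it is not an identity.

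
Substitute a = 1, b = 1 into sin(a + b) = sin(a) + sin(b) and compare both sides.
LHS = sin(1 + 1) = sin(2) ≈ 0.9093
RHS = sin(1) + sin(1) = 2·sin(1) ≈ 1.683

LHS ≠ RHS (they differ by about 0.7736), so the equation does not hold here.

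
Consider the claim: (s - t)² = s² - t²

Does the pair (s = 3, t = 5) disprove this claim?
Yes

Substituting s = 3, t = 5:
LHS = (3 - 5)² = 4
RHS = 3² - 5² = -16

Since LHS ≠ RHS, this pair disproves the claim.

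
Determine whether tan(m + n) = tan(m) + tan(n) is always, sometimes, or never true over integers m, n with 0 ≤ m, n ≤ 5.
It holds at (m, n) = (0, 0) (both sides equal 0), but fails at (m, n) = (1, 2) (LHS = tan(3) ≈ -0.1425, RHS = tan(2) + tan(1) ≈ -0.6276).

Answer: Sometimes true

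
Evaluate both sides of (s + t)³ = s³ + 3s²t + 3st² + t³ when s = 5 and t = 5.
LHS = (5 + 5)³ = 1000
RHS = 5³ + 3·5²·5 + 3·5·5² + 5³ = 1000

LHS = RHS: the two sides agree.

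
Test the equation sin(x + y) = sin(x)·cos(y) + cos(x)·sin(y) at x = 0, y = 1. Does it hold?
Holds

Substituting x = 0, y = 1:

LHS = sin(0 + 1) = sin(1) ≈ 0.8415
RHS = sin(0)·cos(1) + cos(0)·sin(1) = sin(1) ≈ 0.8415

LHS = RHS, so the equation holds at this point.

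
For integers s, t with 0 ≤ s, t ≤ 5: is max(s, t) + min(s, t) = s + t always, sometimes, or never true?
Always true

The identity holds for every pair in the range. For instance at (s, t) = (5, 0): both sides equal 5.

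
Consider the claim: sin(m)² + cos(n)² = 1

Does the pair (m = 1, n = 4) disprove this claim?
Yes

Substituting m = 1, n = 4:
LHS = sin(1)² + cos(4)² ≈ 1.135
RHS = 1

Since LHS ≠ RHS, this pair disproves the claim.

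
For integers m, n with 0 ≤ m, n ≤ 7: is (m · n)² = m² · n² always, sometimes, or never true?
The identity holds for every pair in the range. For instance at (m, n) = (6, 6): both sides equal 1296.

Answer: Always true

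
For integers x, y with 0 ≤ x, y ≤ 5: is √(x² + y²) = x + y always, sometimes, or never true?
Sometimes true

It holds at (x, y) = (0, 2) (both sides equal 2), but fails at (x, y) = (4, 1) (LHS = √(17) ≈ 4.123, RHS = 5).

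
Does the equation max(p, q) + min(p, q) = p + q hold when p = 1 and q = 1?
Substituting p = 1, q = 1:

LHS = max(1, 1) + min(1, 1) = 2
RHS = 1 + 1 = 2

LHS = RHS, so the equation holds at this point.

Answer: Holds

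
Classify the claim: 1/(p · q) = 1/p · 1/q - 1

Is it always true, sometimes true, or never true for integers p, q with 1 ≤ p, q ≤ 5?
The claim fails for every pair in the range. For instance at (p, q) = (1, 2): LHS = 1/2, RHS = -1/2.

Answer: Never true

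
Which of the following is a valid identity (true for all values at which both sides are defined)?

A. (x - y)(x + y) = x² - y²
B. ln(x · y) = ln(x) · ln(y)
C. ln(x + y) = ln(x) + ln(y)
A: holds — e.g. at (4, 6), both sides equal -20.
B: fails at (2, 3) — LHS = ln(6) ≈ 1.792, RHS = ln(2)·ln(3) ≈ 0.7615.
C: fails at (5, 8) — LHS = ln(13) ≈ 2.565, RHS = ln(5) + ln(8) ≈ 3.689.

Answer: A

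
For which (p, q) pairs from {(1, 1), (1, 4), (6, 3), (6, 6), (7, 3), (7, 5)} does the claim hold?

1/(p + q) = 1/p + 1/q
None

Testing each pair:
(1, 1): LHS = 1/2, RHS = 2 → fails
(1, 4): LHS = 1/5, RHS = 5/4 → fails
(6, 3): LHS = 1/9, RHS = 1/2 → fails
(6, 6): LHS = 1/12, RHS = 1/3 → fails
(7, 3): LHS = 1/10, RHS = 10/21 → fails
(7, 5): LHS = 1/12, RHS = 12/35 → fails

No pair satisfies the claim.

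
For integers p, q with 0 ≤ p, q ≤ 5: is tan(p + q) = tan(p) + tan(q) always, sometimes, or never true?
Sometimes true

It holds at (p, q) = (3, 0) (both sides equal tan(3) ≈ -0.1425), but fails at (p, q) = (3, 3) (LHS = tan(6) ≈ -0.291, RHS = 2·tan(3) ≈ -0.2851).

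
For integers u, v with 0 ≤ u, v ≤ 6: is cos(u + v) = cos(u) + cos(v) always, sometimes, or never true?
The claim fails for every pair in the range. For instance at (u, v) = (1, 4): LHS = cos(5) ≈ 0.2837, RHS = cos(4) + cos(1) ≈ -0.1133.

Answer: Never true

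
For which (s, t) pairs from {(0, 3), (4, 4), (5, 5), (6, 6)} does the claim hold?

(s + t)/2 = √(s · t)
Testing each pair:
(0, 3): LHS = 3/2, RHS = 0 → fails
(4, 4): LHS = 4, RHS = 4 → holds
(5, 5): LHS = 5, RHS = 5 → holds
(6, 6): LHS = 6, RHS = 6 → holds

3 of 4 pairs satisfy the claim.

Answer: (4, 4), (5, 5), (6, 6)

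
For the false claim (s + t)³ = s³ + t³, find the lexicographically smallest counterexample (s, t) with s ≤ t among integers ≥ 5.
Substituting (5, 5) into the claim:
LHS = (5 + 5)³ = 1000
RHS = 5³ + 5³ = 250

Since LHS ≠ RHS, this pair disproves the claim, and no lexicographically smaller pair (s ≤ t, integers ≥ 5) does.

For instance (7, 9) is also a counterexample (LHS = 4096, RHS = 1072), but it's lexicographically larger.

Answer: (s, t) = (5, 5)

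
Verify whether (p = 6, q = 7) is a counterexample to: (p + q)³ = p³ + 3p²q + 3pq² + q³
No

Substituting p = 6, q = 7:
LHS = (6 + 7)³ = 2197
RHS = 6³ + 3·6²·7 + 3·6·7² + 7³ = 2197

The sides agree, so this pair does not disprove the claim.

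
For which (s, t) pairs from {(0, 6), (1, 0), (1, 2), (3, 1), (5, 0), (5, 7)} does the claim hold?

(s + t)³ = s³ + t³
Testing each pair:
(0, 6): LHS = 216, RHS = 216 → holds
(1, 0): LHS = 1, RHS = 1 → holds
(1, 2): LHS = 27, RHS = 9 → fails
(3, 1): LHS = 64, RHS = 28 → fails
(5, 0): LHS = 125, RHS = 125 → holds
(5, 7): LHS = 1728, RHS = 468 → fails

3 of 6 pairs satisfy the claim.

Answer: (0, 6), (1, 0), (5, 0)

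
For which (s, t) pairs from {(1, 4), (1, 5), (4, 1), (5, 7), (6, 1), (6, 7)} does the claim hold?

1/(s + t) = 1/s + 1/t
Testing each pair:
(1, 4): LHS = 1/5, RHS = 5/4 → fails
(1, 5): LHS = 1/6, RHS = 6/5 → fails
(4, 1): LHS = 1/5, RHS = 5/4 → fails
(5, 7): LHS = 1/12, RHS = 12/35 → fails
(6, 1): LHS = 1/7, RHS = 7/6 → fails
(6, 7): LHS = 1/13, RHS = 13/42 → fails

No pair satisfies the claim.

Answer: None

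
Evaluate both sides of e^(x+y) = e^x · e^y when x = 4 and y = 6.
LHS = e^(4+6) = e^10 ≈ 22026.5
RHS = e^4 · e^6 = e^10 ≈ 22026.5

LHS = RHS: the two sides agree.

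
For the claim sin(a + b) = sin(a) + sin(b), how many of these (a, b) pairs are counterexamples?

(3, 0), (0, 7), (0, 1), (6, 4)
1

Testing each pair:
(3, 0): LHS = sin(3) ≈ 0.1411, RHS = sin(3) ≈ 0.1411 → satisfies claim
(0, 7): LHS = sin(7) ≈ 0.657, RHS = sin(7) ≈ 0.657 → satisfies claim
(0, 1): LHS = sin(1) ≈ 0.8415, RHS = sin(1) ≈ 0.8415 → satisfies claim
(6, 4): LHS = sin(10) ≈ -0.544, RHS = sin(4) + sin(6) ≈ -1.036 → counterexample

That makes 1 counterexample.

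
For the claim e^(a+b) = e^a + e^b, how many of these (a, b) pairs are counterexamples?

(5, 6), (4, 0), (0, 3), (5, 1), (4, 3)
5

Testing each pair:
(5, 6): LHS = e^11 ≈ 59874.1, RHS = e^5 + e^6 ≈ 551.8 → counterexample
(4, 0): LHS = e^4 ≈ 54.6, RHS = 1 + e^4 ≈ 55.6 → counterexample
(0, 3): LHS = e^3 ≈ 20.09, RHS = 1 + e^3 ≈ 21.09 → counterexample
(5, 1): LHS = e^6 ≈ 403.4, RHS = e + e^5 ≈ 151.1 → counterexample
(4, 3): LHS = e^7 ≈ 1097, RHS = e^3 + e^4 ≈ 74.68 → counterexample

That makes 5 counterexamples.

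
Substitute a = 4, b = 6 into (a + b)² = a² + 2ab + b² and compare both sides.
LHS = (4 + 6)² = 100
RHS = 4² + 2·4·6 + 6² = 100

LHS = RHS: the two sides agree.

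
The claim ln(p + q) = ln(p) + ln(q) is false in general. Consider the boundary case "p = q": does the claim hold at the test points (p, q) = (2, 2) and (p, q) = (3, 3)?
At (2, 2): LHS = ln(4) ≈ 1.386, RHS = 2·ln(2) ≈ 1.386 → equal
At (3, 3): LHS = ln(6) ≈ 1.792 ≠ RHS = 2·ln(3) ≈ 2.197

Answer: Only at (2, 2)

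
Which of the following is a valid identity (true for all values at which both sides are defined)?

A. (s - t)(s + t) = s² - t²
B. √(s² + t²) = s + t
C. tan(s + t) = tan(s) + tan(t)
A: holds — e.g. at (3, 7), both sides equal -40.
B: fails at (1, 4) — LHS = √(17) ≈ 4.123, RHS = 5.
C: fails at (2, 4) — LHS = tan(6) ≈ -0.291, RHS = tan(2) + tan(4) ≈ -1.027.

Answer: A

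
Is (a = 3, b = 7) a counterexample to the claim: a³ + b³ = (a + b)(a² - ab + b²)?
Substituting a = 3, b = 7:
LHS = 3³ + 7³ = 370
RHS = (3 + 7)(3² - 3·7 + 7²) = 370

The sides agree, so this pair does not disprove the claim.

Answer: No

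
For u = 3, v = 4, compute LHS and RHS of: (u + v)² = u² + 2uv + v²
LHS = (3 + 4)² = 49
RHS = 3² + 2·3·4 + 4² = 49

LHS = RHS: the two sides agree.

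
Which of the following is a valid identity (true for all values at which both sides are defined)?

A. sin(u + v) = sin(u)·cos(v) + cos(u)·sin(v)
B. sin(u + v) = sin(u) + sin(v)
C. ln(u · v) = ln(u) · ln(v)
A

A: holds — e.g. at (4, 4), both sides equal sin(8) ≈ 0.9894.
B: fails at (4, 6) — LHS = sin(10) ≈ -0.544, RHS = sin(4) + sin(6) ≈ -1.036.
C: fails at (4, 5) — LHS = ln(20) ≈ 2.996, RHS = ln(4)·ln(5) ≈ 2.231.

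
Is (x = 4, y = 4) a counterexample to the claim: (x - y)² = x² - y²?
Substituting x = 4, y = 4:
LHS = (4 - 4)² = 0
RHS = 4² - 4² = 0

The sides agree, so this pair does not disprove the claim.

Answer: No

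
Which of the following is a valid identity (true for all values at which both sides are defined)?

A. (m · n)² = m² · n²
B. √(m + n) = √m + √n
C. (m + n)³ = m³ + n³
A

A: holds — e.g. at (3, 5), both sides equal 225.
B: fails at (1, 4) — LHS = √(5) ≈ 2.236, RHS = 3.
C: fails at (1, 4) — LHS = 125, RHS = 65.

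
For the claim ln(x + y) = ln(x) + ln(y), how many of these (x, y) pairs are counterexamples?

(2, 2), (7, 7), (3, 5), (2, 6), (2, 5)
4

Testing each pair:
(2, 2): LHS = ln(4) ≈ 1.386, RHS = 2·ln(2) ≈ 1.386 → satisfies claim
(7, 7): LHS = ln(14) ≈ 2.639, RHS = 2·ln(7) ≈ 3.892 → counterexample
(3, 5): LHS = ln(8) ≈ 2.079, RHS = ln(3) + ln(5) ≈ 2.708 → counterexample
(2, 6): LHS = ln(8) ≈ 2.079, RHS = ln(2) + ln(6) ≈ 2.485 → counterexample
(2, 5): LHS = ln(7) ≈ 1.946, RHS = ln(2) + ln(5) ≈ 2.303 → counterexample

That makes 4 counterexamples.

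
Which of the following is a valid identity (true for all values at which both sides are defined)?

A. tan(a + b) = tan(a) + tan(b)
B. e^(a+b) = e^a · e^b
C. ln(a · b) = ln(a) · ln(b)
B

A: fails at (4, 4) — LHS = tan(8) ≈ -6.8, RHS = 2·tan(4) ≈ 2.316.
B: holds — e.g. at (4, 5), both sides equal e^9 ≈ 8103.
C: fails at (3, 7) — LHS = ln(21) ≈ 3.045, RHS = ln(3)·ln(7) ≈ 2.138.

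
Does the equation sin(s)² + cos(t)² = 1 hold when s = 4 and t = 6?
Fails

Substituting s = 4, t = 6:

LHS = sin(4)² + cos(6)² ≈ 1.495
RHS = 1

LHS ≠ RHS, so the equation does not hold at this point.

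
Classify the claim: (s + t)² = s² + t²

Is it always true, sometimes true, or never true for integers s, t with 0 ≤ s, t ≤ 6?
Sometimes true

It holds at (s, t) = (2, 0) (both sides equal 4), but fails at (s, t) = (5, 6) (LHS = 121, RHS = 61).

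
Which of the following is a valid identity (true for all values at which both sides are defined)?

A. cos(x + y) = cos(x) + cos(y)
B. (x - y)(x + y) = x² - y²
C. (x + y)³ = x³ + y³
A: fails at (3, 7) — LHS = cos(10) ≈ -0.8391, RHS = cos(3) + cos(7) ≈ -0.2361.
B: holds — e.g. at (3, 3), both sides equal 0.
C: fails at (2, 7) — LHS = 729, RHS = 351.

Answer: B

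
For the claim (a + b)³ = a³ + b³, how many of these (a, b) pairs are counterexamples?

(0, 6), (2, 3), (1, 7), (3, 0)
2

Testing each pair:
(0, 6): LHS = 216, RHS = 216 → satisfies claim
(2, 3): LHS = 125, RHS = 35 → counterexample
(1, 7): LHS = 512, RHS = 344 → counterexample
(3, 0): LHS = 27, RHS = 27 → satisfies claim

That makes 2 counterexamples.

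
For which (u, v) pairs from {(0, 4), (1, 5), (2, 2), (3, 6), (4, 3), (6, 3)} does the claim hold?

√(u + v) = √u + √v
(0, 4)

Testing each pair:
(0, 4): LHS = 2, RHS = 2 → holds
(1, 5): LHS = √(6) ≈ 2.449, RHS = 1 + √(5) ≈ 3.236 → fails
(2, 2): LHS = 2, RHS = 2·√(2) ≈ 2.828 → fails
(3, 6): LHS = 3, RHS = √(3) + √(6) ≈ 4.182 → fails
(4, 3): LHS = √(7) ≈ 2.646, RHS = √(3) + 2 ≈ 3.732 → fails
(6, 3): LHS = 3, RHS = √(3) + √(6) ≈ 4.182 → fails

1 of 6 pairs satisfies the claim.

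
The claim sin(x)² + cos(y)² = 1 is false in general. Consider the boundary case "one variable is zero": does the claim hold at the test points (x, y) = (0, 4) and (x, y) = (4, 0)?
At (0, 4): LHS = cos(4)² ≈ 0.4272 ≠ RHS = 1
At (4, 0): LHS = sin(4)² + 1 ≈ 1.573 ≠ RHS = 1

Answer: No, fails at both test points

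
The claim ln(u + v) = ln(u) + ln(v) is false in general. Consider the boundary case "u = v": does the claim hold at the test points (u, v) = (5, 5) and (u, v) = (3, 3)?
No, fails at both test points

At (5, 5): LHS = ln(10) ≈ 2.303 ≠ RHS = 2·ln(5) ≈ 3.219
At (3, 3): LHS = ln(6) ≈ 1.792 ≠ RHS = 2·ln(3) ≈ 2.197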